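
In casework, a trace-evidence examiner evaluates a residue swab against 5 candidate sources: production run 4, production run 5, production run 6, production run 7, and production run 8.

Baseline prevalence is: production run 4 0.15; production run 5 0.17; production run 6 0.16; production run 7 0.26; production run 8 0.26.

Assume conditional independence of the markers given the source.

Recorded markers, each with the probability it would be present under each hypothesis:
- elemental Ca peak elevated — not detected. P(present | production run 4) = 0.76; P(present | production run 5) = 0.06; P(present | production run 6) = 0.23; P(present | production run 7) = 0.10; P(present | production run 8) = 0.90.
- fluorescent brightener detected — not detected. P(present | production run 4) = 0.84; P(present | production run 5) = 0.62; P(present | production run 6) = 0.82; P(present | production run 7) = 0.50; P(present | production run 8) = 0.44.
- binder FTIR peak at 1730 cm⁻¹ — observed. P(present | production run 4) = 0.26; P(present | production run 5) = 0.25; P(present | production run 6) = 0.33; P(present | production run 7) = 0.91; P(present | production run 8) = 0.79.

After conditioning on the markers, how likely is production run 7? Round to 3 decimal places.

By Bayes' rule with conditional independence, the unnormalized weight for each hypothesis is prior × ∏ likelihoods (using 1 − P(present | H) for each absent marker):
  production run 4: 0.15 × (1 − 0.76) × (1 − 0.84) × 0.26 = 0.0014976
  production run 5: 0.17 × (1 − 0.06) × (1 − 0.62) × 0.25 = 0.015181
  production run 6: 0.16 × (1 − 0.23) × (1 − 0.82) × 0.33 = 0.0073181
  production run 7: 0.26 × (1 − 0.10) × (1 − 0.50) × 0.91 = 0.10647
  production run 8: 0.26 × (1 − 0.90) × (1 − 0.44) × 0.79 = 0.011502
Normalizing constant Z = 0.0014976 + 0.015181 + 0.0073181 + 0.10647 + 0.011502 = 0.14197.
P(production run 7 | evidence) = 0.10647 / 0.14197 ≈ 0.750.

0.750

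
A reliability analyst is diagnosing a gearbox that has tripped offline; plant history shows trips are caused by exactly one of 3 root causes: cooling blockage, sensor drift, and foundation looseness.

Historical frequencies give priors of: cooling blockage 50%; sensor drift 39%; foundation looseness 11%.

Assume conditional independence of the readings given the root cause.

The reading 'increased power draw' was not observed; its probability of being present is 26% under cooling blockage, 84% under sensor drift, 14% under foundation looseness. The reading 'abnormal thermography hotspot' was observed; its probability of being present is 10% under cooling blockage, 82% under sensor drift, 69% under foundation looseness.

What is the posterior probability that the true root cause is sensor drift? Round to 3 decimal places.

For each hypothesis, the unnormalized posterior weight is prior × product of the reading likelihoods (using 1 − P(present | H) for each absent reading):
  cooling blockage: 0.50 × (1 − 0.26) × 0.10 = 0.037
  sensor drift: 0.39 × (1 − 0.84) × 0.82 = 0.051168
  foundation looseness: 0.11 × (1 − 0.14) × 0.69 = 0.065274
The unnormalized weights sum to 0.15344.
P(sensor drift | evidence) = 0.051168 / 0.15344 ≈ 0.333.

0.333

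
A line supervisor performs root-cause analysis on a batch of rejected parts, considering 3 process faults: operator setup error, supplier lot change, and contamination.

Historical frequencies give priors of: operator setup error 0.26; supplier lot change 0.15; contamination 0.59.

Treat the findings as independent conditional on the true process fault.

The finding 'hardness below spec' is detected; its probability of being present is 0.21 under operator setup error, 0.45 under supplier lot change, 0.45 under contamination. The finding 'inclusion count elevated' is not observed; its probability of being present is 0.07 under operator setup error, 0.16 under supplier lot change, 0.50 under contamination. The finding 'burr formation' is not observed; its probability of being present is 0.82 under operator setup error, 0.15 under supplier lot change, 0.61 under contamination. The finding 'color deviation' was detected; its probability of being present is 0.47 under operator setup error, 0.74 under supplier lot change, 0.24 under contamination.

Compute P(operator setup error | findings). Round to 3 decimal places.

Multiply each prior by the joint likelihood of the evidence pattern (using 1 − P(present | H) for each absent finding):
  operator setup error: 0.26 × 0.21 × (1 − 0.07) × (1 − 0.82) × 0.47 = 0.0042958
  supplier lot change: 0.15 × 0.45 × (1 − 0.16) × (1 − 0.15) × 0.74 = 0.035664
  contamination: 0.59 × 0.45 × (1 − 0.50) × (1 − 0.61) × 0.24 = 0.012425
The unnormalized weights sum to 0.052386.
P(operator setup error | evidence) = 0.0042958 / 0.052386 ≈ 0.082.

0.082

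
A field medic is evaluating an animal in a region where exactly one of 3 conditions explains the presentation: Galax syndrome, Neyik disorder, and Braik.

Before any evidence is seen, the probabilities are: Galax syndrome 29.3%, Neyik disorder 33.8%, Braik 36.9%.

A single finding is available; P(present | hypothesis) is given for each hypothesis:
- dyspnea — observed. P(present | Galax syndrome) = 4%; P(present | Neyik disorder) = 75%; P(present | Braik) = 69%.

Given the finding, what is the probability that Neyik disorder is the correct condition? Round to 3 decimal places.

0.488

By Bayes' rule, the unnormalized weight for each hypothesis is prior × likelihood:
  Galax syndrome: 0.293 × 0.04 = 0.01172
  Neyik disorder: 0.338 × 0.75 = 0.2535
  Braik: 0.369 × 0.69 = 0.25461
Normalizing constant Z = 0.01172 + 0.2535 + 0.25461 = 0.51983.
P(Neyik disorder | evidence) = 0.2535 / 0.51983 ≈ 0.488.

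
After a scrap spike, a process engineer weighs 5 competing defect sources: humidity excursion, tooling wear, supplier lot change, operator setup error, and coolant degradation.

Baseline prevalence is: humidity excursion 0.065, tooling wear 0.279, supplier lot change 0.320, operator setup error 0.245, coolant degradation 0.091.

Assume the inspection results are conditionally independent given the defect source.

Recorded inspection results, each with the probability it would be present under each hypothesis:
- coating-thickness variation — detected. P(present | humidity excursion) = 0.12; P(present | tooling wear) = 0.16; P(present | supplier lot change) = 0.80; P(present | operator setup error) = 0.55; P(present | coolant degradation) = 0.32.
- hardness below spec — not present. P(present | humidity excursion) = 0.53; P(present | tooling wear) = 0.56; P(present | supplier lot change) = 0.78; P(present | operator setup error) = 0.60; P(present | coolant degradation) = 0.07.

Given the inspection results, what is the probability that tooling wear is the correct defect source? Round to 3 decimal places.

0.122

Multiply each prior by the joint likelihood of the inspection result pattern (using 1 − P(present | H) for each absent inspection result):
  humidity excursion: 0.065 × 0.12 × (1 − 0.53) = 0.003666
  tooling wear: 0.279 × 0.16 × (1 − 0.56) = 0.019642
  supplier lot change: 0.320 × 0.80 × (1 − 0.78) = 0.05632
  operator setup error: 0.245 × 0.55 × (1 − 0.60) = 0.0539
  coolant degradation: 0.091 × 0.32 × (1 − 0.07) = 0.027082
The unnormalized weights sum to 0.16061.
P(tooling wear | evidence) = 0.019642 / 0.16061 ≈ 0.122.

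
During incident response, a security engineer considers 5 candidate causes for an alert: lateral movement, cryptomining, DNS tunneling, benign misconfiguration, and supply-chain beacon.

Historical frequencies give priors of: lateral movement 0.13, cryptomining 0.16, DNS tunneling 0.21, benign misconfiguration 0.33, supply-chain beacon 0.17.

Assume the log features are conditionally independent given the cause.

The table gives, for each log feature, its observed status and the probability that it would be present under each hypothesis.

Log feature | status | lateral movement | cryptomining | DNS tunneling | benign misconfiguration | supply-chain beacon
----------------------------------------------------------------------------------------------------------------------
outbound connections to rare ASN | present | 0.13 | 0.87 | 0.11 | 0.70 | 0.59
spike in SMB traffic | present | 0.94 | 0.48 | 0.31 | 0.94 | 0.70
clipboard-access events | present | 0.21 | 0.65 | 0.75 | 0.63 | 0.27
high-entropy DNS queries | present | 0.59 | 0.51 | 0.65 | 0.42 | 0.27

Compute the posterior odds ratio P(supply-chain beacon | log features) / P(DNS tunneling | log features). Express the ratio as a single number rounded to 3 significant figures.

Posterior odds equal prior odds times the likelihood ratio; only the two competing hypotheses matter.
  supply-chain beacon: 0.17 × 0.59 × 0.70 × 0.27 × 0.27 = 0.0051183
  DNS tunneling: 0.21 × 0.11 × 0.31 × 0.75 × 0.65 = 0.003491
Posterior odds = 0.0051183 / 0.003491 ≈ 1.47.

1.47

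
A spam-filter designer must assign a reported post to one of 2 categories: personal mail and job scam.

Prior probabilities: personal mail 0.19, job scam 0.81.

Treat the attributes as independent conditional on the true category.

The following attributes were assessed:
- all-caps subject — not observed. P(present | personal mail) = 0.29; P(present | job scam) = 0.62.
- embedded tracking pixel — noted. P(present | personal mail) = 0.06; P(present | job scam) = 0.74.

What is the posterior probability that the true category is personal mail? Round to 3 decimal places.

By Bayes' rule with conditional independence, the unnormalized weight for each hypothesis is prior × ∏ likelihoods (using 1 − P(present | H) for each absent attribute):
  personal mail: 0.19 × (1 − 0.29) × 0.06 = 0.008094
  job scam: 0.81 × (1 − 0.62) × 0.74 = 0.22777
Normalizing constant Z = 0.008094 + 0.22777 = 0.23587.
P(personal mail | evidence) = 0.008094 / 0.23587 ≈ 0.034.

0.034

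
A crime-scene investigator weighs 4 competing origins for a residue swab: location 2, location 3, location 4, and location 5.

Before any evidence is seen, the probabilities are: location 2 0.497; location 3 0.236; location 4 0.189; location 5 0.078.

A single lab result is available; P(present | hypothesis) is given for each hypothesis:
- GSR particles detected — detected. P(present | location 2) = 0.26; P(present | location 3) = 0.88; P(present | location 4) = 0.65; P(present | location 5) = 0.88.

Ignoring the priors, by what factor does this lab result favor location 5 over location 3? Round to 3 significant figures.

1.00

The Bayes factor is the ratio of the two likelihoods.
  location 5: 0.88
  location 3: 0.88
Bayes factor = 0.88 / 0.88 ≈ 1.00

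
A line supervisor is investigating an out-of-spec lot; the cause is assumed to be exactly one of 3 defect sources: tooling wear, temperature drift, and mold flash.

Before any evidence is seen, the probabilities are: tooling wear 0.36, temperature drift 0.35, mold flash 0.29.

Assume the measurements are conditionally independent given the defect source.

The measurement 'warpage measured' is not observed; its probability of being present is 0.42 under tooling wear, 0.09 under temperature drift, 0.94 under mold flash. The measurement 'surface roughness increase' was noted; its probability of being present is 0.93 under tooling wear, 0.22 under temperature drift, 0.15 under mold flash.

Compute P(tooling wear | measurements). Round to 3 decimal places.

0.728

For each hypothesis, the unnormalized posterior weight is prior × product of the measurement likelihoods (using 1 − P(present | H) for each absent measurement):
  tooling wear: 0.36 × (1 − 0.42) × 0.93 = 0.19418
  temperature drift: 0.35 × (1 − 0.09) × 0.22 = 0.07007
  mold flash: 0.29 × (1 − 0.94) × 0.15 = 0.00261
Normalizing constant Z = 0.19418 + 0.07007 + 0.00261 = 0.26686.
P(tooling wear | evidence) = 0.19418 / 0.26686 ≈ 0.728.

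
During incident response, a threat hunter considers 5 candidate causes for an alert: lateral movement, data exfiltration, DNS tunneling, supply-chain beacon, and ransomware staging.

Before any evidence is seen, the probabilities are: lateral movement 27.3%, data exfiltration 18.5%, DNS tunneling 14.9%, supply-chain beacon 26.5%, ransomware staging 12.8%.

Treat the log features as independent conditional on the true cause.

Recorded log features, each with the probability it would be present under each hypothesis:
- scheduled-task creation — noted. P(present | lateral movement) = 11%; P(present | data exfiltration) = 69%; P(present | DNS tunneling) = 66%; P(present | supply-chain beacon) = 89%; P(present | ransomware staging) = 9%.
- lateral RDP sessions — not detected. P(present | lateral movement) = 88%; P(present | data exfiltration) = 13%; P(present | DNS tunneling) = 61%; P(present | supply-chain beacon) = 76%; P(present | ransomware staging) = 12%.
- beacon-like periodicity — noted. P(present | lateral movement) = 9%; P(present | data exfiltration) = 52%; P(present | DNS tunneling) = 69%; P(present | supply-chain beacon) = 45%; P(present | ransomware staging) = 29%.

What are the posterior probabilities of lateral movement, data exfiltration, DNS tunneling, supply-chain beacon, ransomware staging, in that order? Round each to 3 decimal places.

By Bayes' rule with conditional independence, the unnormalized weight for each hypothesis is prior × ∏ likelihoods (using 1 − P(present | H) for each absent log feature):
  lateral movement: 0.273 × 0.11 × (1 − 0.88) × 0.09 = 0.00032432
  data exfiltration: 0.185 × 0.69 × (1 − 0.13) × 0.52 = 0.057749
  DNS tunneling: 0.149 × 0.66 × (1 − 0.61) × 0.69 = 0.026463
  supply-chain beacon: 0.265 × 0.89 × (1 − 0.76) × 0.45 = 0.025472
  ransomware staging: 0.128 × 0.09 × (1 − 0.12) × 0.29 = 0.0029399
Normalizing constant Z = 0.00032432 + 0.057749 + 0.026463 + 0.025472 + 0.0029399 = 0.11295.
P(lateral movement | evidence) = 0.00032432 / 0.11295 ≈ 0.003
P(data exfiltration | evidence) = 0.057749 / 0.11295 ≈ 0.511
P(DNS tunneling | evidence) = 0.026463 / 0.11295 ≈ 0.234
P(supply-chain beacon | evidence) = 0.025472 / 0.11295 ≈ 0.226
P(ransomware staging | evidence) = 0.0029399 / 0.11295 ≈ 0.026

0.003, 0.511, 0.234, 0.226, 0.026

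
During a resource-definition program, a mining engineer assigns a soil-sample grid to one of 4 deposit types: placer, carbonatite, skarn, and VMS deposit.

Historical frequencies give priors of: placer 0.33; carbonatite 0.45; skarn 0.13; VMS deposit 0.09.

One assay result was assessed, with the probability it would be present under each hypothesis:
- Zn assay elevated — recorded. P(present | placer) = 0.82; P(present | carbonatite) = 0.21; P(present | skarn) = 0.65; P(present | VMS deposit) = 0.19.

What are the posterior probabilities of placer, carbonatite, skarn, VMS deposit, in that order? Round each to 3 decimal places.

Multiply each prior by the likelihood of the assay result:
  placer: 0.33 × 0.82 = 0.2706
  carbonatite: 0.45 × 0.21 = 0.0945
  skarn: 0.13 × 0.65 = 0.0845
  VMS deposit: 0.09 × 0.19 = 0.0171
The unnormalized weights sum to 0.4667.
P(placer | evidence) = 0.2706 / 0.4667 ≈ 0.580
P(carbonatite | evidence) = 0.0945 / 0.4667 ≈ 0.202
P(skarn | evidence) = 0.0845 / 0.4667 ≈ 0.181
P(VMS deposit | evidence) = 0.0171 / 0.4667 ≈ 0.037

0.580, 0.202, 0.181, 0.037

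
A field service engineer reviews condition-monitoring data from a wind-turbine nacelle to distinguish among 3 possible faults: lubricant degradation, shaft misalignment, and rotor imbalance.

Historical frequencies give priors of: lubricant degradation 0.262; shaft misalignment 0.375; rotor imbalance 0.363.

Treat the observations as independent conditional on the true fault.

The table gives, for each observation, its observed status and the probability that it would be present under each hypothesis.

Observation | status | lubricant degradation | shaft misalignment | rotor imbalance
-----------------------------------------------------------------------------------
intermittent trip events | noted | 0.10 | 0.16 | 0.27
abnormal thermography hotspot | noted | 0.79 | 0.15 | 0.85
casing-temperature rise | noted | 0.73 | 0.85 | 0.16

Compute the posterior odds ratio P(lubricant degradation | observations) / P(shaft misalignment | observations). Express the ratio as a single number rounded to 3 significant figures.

1.98

Unnormalized posterior weight (prior times the observation likelihoods) for each of the two hypotheses:
  lubricant degradation: 0.262 × 0.10 × 0.79 × 0.73 = 0.01511
  shaft misalignment: 0.375 × 0.16 × 0.15 × 0.85 = 0.00765
Posterior odds = 0.01511 / 0.00765 ≈ 1.98.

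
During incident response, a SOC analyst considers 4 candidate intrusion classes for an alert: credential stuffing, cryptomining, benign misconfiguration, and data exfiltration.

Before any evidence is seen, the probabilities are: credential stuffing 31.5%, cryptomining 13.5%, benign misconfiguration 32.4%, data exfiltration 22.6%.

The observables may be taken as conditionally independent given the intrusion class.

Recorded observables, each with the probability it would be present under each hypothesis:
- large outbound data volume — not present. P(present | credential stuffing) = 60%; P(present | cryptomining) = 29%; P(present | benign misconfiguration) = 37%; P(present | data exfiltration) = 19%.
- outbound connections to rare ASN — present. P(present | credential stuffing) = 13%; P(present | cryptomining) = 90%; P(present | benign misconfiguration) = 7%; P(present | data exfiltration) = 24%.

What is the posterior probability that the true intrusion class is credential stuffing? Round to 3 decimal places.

0.102

Multiply each prior by the joint likelihood of the observable pattern (using 1 − P(present | H) for each absent observable):
  credential stuffing: 0.315 × (1 − 0.60) × 0.13 = 0.01638
  cryptomining: 0.135 × (1 − 0.29) × 0.90 = 0.086265
  benign misconfiguration: 0.324 × (1 − 0.37) × 0.07 = 0.014288
  data exfiltration: 0.226 × (1 − 0.19) × 0.24 = 0.043934
The unnormalized weights sum to 0.16087.
P(credential stuffing | evidence) = 0.01638 / 0.16087 ≈ 0.102.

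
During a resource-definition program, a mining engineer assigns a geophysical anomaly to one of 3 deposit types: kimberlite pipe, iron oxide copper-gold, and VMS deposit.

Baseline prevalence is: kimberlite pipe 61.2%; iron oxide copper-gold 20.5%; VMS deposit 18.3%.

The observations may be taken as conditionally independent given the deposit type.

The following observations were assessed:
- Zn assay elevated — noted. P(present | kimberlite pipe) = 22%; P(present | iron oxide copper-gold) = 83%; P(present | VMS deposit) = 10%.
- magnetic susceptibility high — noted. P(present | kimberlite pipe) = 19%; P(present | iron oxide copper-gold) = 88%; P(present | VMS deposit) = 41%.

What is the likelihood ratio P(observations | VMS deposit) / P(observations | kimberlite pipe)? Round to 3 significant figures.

0.981

The Bayes factor is the ratio of the joint likelihoods of the evidence pattern under the two hypotheses.
  VMS deposit: 0.10 × 0.41 = 0.041
  kimberlite pipe: 0.22 × 0.19 = 0.0418
Bayes factor = 0.041 / 0.0418 ≈ 0.981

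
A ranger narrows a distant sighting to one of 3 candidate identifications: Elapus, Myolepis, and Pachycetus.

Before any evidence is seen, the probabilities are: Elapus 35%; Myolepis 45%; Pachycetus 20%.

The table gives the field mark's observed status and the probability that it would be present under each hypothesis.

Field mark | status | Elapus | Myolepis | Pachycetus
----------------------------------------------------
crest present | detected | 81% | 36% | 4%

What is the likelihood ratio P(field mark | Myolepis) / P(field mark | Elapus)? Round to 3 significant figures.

Likelihood of this field mark under each hypothesis:
  Myolepis: 0.36
  Elapus: 0.81
Bayes factor = 0.36 / 0.81 ≈ 0.444

0.444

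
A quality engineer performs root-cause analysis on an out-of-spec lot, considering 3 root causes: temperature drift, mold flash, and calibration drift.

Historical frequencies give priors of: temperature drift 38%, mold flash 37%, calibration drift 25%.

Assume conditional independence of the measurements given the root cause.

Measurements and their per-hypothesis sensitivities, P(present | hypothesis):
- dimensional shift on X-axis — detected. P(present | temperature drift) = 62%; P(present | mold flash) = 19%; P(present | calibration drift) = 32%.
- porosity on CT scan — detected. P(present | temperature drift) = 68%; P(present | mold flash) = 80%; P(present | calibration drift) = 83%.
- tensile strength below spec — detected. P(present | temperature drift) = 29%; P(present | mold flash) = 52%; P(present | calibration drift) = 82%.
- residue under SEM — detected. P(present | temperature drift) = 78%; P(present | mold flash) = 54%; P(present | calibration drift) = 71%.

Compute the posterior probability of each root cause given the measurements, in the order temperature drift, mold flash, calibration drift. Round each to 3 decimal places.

For each hypothesis, the unnormalized posterior weight is prior × product of the measurement likelihoods:
  temperature drift: 0.38 × 0.62 × 0.68 × 0.29 × 0.78 = 0.036239
  mold flash: 0.37 × 0.19 × 0.80 × 0.52 × 0.54 = 0.015792
  calibration drift: 0.25 × 0.32 × 0.83 × 0.82 × 0.71 = 0.038658
Normalizing constant Z = 0.036239 + 0.015792 + 0.038658 = 0.090689.
P(temperature drift | evidence) = 0.036239 / 0.090689 ≈ 0.400
P(mold flash | evidence) = 0.015792 / 0.090689 ≈ 0.174
P(calibration drift | evidence) = 0.038658 / 0.090689 ≈ 0.426

0.400, 0.174, 0.426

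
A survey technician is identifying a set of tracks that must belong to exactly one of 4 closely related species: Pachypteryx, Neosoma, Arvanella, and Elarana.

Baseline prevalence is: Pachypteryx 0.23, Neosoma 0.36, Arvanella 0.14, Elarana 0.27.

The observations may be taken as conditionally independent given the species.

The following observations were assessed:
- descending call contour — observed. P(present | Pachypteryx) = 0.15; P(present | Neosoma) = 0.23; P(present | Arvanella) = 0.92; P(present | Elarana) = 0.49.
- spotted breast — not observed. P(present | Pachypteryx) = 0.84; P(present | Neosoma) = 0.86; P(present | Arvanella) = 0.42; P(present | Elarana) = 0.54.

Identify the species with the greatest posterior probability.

For each hypothesis, the unnormalized posterior weight is prior × product of the observation likelihoods (using 1 − P(present | H) for each absent observation):
  Pachypteryx: 0.23 × 0.15 × (1 − 0.84) = 0.00552
  Neosoma: 0.36 × 0.23 × (1 − 0.86) = 0.011592
  Arvanella: 0.14 × 0.92 × (1 − 0.42) = 0.074704
  Elarana: 0.27 × 0.49 × (1 − 0.54) = 0.060858
Marginal likelihood of the evidence = 0.15267.
P(Pachypteryx | evidence) ≈ 0.00552 / 0.15267 ≈ 0.036
P(Neosoma | evidence) ≈ 0.011592 / 0.15267 ≈ 0.076
P(Arvanella | evidence) ≈ 0.074704 / 0.15267 ≈ 0.489
P(Elarana | evidence) ≈ 0.060858 / 0.15267 ≈ 0.399
The largest is 0.489, so Arvanella is most probable.

Arvanella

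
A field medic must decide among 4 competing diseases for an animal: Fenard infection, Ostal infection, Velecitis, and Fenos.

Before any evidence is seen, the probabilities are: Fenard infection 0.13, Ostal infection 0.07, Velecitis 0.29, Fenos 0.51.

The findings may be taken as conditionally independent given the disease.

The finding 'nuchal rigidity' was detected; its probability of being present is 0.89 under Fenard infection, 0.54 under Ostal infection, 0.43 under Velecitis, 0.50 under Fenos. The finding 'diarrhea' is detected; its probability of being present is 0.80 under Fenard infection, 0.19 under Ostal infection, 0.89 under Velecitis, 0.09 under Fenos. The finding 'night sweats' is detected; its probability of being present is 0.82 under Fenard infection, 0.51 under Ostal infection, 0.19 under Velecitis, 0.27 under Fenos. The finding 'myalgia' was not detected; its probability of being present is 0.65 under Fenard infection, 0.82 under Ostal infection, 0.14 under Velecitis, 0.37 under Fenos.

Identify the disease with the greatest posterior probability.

Fenard infection

Multiply each prior by the joint likelihood of the evidence pattern (using 1 − P(present | H) for each absent finding):
  Fenard infection: 0.13 × 0.89 × 0.80 × 0.82 × (1 − 0.65) = 0.026565
  Ostal infection: 0.07 × 0.54 × 0.19 × 0.51 × (1 − 0.82) = 0.00065931
  Velecitis: 0.29 × 0.43 × 0.89 × 0.19 × (1 − 0.14) = 0.018135
  Fenos: 0.51 × 0.50 × 0.09 × 0.27 × (1 − 0.37) = 0.0039038
The unnormalized weights sum to 0.049262.
P(Fenard infection | evidence) ≈ 0.026565 / 0.049262 ≈ 0.539
P(Ostal infection | evidence) ≈ 0.00065931 / 0.049262 ≈ 0.013
P(Velecitis | evidence) ≈ 0.018135 / 0.049262 ≈ 0.368
P(Fenos | evidence) ≈ 0.0039038 / 0.049262 ≈ 0.079
The largest is 0.539, so Fenard infection is most probable.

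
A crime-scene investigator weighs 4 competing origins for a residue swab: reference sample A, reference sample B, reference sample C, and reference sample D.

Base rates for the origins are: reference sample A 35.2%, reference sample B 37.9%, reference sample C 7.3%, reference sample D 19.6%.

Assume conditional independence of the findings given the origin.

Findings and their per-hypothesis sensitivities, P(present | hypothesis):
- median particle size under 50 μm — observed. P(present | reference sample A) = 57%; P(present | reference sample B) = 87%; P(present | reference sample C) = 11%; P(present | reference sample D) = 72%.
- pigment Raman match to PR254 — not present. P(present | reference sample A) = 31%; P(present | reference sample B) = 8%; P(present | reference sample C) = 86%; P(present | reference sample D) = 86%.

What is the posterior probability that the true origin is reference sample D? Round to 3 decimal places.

0.043

By Bayes' rule with conditional independence, the unnormalized weight for each hypothesis is prior × ∏ likelihoods (using 1 − P(present | H) for each absent finding):
  reference sample A: 0.352 × 0.57 × (1 − 0.31) = 0.13844
  reference sample B: 0.379 × 0.87 × (1 − 0.08) = 0.30335
  reference sample C: 0.073 × 0.11 × (1 − 0.86) = 0.0011242
  reference sample D: 0.196 × 0.72 × (1 − 0.86) = 0.019757
Marginal likelihood of the evidence = 0.46267.
P(reference sample D | evidence) = 0.019757 / 0.46267 ≈ 0.043.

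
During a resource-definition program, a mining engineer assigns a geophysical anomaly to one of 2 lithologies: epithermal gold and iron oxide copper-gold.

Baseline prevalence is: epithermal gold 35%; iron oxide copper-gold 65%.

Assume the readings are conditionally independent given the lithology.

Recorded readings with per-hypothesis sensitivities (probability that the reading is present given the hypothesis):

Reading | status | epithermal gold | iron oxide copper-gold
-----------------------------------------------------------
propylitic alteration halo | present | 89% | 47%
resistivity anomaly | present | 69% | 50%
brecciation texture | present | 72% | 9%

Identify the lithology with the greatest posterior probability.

For each hypothesis, the unnormalized posterior weight is prior × product of the reading likelihoods:
  epithermal gold: 0.35 × 0.89 × 0.69 × 0.72 = 0.15475
  iron oxide copper-gold: 0.65 × 0.47 × 0.50 × 0.09 = 0.013747
Marginal likelihood of the evidence = 0.1685.
P(epithermal gold | evidence) ≈ 0.15475 / 0.1685 ≈ 0.918
P(iron oxide copper-gold | evidence) ≈ 0.013747 / 0.1685 ≈ 0.082
The largest is 0.918, so epithermal gold is most probable.

epithermal gold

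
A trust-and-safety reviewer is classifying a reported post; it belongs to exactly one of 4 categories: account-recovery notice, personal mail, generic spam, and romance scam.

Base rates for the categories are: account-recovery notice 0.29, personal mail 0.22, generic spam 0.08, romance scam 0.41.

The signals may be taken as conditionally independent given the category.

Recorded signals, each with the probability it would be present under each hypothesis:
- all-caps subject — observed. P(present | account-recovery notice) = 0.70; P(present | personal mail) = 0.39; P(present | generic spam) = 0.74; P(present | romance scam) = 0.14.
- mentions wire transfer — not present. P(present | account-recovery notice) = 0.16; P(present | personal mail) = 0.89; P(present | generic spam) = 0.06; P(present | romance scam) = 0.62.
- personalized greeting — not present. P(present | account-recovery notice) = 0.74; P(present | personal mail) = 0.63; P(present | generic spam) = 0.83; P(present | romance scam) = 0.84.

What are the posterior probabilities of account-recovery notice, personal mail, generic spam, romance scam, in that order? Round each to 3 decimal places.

0.729, 0.057, 0.156, 0.057

Multiply each prior by the joint likelihood of the signal pattern (using 1 − P(present | H) for each absent signal):
  account-recovery notice: 0.29 × 0.70 × (1 − 0.16) × (1 − 0.74) = 0.044335
  personal mail: 0.22 × 0.39 × (1 − 0.89) × (1 − 0.63) = 0.0034921
  generic spam: 0.08 × 0.74 × (1 − 0.06) × (1 − 0.83) = 0.0094602
  romance scam: 0.41 × 0.14 × (1 − 0.62) × (1 − 0.84) = 0.0034899
The unnormalized weights sum to 0.060777.
P(account-recovery notice | evidence) = 0.044335 / 0.060777 ≈ 0.729
P(personal mail | evidence) = 0.0034921 / 0.060777 ≈ 0.057
P(generic spam | evidence) = 0.0094602 / 0.060777 ≈ 0.156
P(romance scam | evidence) = 0.0034899 / 0.060777 ≈ 0.057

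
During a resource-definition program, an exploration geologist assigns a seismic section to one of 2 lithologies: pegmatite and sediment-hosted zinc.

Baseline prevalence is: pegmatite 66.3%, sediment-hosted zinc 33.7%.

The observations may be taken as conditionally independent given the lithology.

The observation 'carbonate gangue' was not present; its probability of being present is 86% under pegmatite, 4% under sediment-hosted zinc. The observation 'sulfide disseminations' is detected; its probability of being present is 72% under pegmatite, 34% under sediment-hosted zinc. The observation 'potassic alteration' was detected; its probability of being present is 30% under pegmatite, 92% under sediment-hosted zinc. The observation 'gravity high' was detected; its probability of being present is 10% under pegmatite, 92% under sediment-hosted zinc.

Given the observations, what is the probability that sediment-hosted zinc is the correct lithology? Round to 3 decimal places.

0.979

Multiply each prior by the joint likelihood of the evidence pattern (using 1 − P(present | H) for each absent observation):
  pegmatite: 0.663 × (1 − 0.86) × 0.72 × 0.30 × 0.10 = 0.0020049
  sediment-hosted zinc: 0.337 × (1 − 0.04) × 0.34 × 0.92 × 0.92 = 0.093101
The unnormalized weights sum to 0.095106.
P(sediment-hosted zinc | evidence) = 0.093101 / 0.095106 ≈ 0.979.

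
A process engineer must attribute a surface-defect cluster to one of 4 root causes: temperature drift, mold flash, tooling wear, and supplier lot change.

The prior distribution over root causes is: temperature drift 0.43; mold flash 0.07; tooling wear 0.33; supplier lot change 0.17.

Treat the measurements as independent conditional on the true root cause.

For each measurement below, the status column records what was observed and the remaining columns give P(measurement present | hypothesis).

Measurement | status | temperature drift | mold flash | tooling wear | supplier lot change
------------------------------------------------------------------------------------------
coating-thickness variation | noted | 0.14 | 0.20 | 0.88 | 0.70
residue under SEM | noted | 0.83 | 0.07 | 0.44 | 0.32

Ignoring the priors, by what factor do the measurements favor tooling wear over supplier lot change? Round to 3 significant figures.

1.73

Take the product of per-measurement likelihoods under each hypothesis, then divide.
  tooling wear: 0.88 × 0.44 = 0.3872
  supplier lot change: 0.70 × 0.32 = 0.224
Bayes factor = 0.3872 / 0.224 ≈ 1.73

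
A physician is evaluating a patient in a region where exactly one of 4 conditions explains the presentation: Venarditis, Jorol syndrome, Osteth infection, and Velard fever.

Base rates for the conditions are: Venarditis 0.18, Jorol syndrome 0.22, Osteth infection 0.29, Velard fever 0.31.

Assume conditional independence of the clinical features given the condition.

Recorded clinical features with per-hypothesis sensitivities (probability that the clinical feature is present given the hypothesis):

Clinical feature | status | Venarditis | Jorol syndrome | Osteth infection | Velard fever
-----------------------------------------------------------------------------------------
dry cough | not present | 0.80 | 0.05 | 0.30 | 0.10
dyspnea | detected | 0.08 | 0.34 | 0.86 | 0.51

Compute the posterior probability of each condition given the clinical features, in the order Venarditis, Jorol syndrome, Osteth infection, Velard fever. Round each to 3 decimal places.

0.007, 0.182, 0.447, 0.364

For each hypothesis, the unnormalized posterior weight is prior × product of the clinical feature likelihoods (using 1 − P(present | H) for each absent clinical feature):
  Venarditis: 0.18 × (1 − 0.80) × 0.08 = 0.00288
  Jorol syndrome: 0.22 × (1 − 0.05) × 0.34 = 0.07106
  Osteth infection: 0.29 × (1 − 0.30) × 0.86 = 0.17458
  Velard fever: 0.31 × (1 − 0.10) × 0.51 = 0.14229
The unnormalized weights sum to 0.39081.
P(Venarditis | evidence) = 0.00288 / 0.39081 ≈ 0.007
P(Jorol syndrome | evidence) = 0.07106 / 0.39081 ≈ 0.182
P(Osteth infection | evidence) = 0.17458 / 0.39081 ≈ 0.447
P(Velard fever | evidence) = 0.14229 / 0.39081 ≈ 0.364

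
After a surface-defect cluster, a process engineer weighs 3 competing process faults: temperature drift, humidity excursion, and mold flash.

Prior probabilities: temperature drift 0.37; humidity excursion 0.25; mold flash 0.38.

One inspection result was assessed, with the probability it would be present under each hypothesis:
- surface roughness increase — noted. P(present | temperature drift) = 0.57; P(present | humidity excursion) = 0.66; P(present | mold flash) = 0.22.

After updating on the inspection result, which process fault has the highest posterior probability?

For each hypothesis, the unnormalized posterior weight is prior × likelihood:
  temperature drift: 0.37 × 0.57 = 0.2109
  humidity excursion: 0.25 × 0.66 = 0.165
  mold flash: 0.38 × 0.22 = 0.0836
The unnormalized weights sum to 0.4595.
P(temperature drift | evidence) ≈ 0.2109 / 0.4595 ≈ 0.459
P(humidity excursion | evidence) ≈ 0.165 / 0.4595 ≈ 0.359
P(mold flash | evidence) ≈ 0.0836 / 0.4595 ≈ 0.182
The largest is 0.459, so temperature drift is most probable.

temperature drift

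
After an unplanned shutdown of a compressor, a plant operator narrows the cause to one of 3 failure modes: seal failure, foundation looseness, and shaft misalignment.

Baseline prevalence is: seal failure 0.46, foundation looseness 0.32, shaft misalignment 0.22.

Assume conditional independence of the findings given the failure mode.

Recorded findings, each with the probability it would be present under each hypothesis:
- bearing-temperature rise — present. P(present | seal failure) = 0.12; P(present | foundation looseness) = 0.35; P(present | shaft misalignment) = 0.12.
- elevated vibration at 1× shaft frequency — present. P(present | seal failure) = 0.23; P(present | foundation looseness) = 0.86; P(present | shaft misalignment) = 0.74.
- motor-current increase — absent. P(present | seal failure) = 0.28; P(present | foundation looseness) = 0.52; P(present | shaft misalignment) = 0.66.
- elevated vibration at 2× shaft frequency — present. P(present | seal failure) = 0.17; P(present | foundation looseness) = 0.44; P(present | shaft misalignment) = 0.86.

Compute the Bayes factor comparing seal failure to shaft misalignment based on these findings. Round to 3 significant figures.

0.130

Take the product of per-finding likelihoods under each hypothesis (using 1 − P(present | H) for each absent finding), then divide.
  seal failure: 0.12 × 0.23 × (1 − 0.28) × 0.17 = 0.0033782
  shaft misalignment: 0.12 × 0.74 × (1 − 0.66) × 0.86 = 0.025965
Bayes factor = 0.0033782 / 0.025965 ≈ 0.130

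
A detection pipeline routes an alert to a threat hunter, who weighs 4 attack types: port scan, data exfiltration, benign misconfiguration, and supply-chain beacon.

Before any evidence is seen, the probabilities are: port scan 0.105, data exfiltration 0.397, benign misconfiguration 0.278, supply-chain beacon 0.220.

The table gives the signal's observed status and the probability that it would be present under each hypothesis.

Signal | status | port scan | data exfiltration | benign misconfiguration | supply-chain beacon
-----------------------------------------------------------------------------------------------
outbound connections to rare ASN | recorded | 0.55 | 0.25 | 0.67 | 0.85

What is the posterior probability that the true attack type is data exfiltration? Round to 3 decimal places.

By Bayes' rule, the unnormalized weight for each hypothesis is prior × likelihood:
  port scan: 0.105 × 0.55 = 0.05775
  data exfiltration: 0.397 × 0.25 = 0.09925
  benign misconfiguration: 0.278 × 0.67 = 0.18626
  supply-chain beacon: 0.220 × 0.85 = 0.187
Normalizing constant Z = 0.05775 + 0.09925 + 0.18626 + 0.187 = 0.53026.
P(data exfiltration | evidence) = 0.09925 / 0.53026 ≈ 0.187.

0.187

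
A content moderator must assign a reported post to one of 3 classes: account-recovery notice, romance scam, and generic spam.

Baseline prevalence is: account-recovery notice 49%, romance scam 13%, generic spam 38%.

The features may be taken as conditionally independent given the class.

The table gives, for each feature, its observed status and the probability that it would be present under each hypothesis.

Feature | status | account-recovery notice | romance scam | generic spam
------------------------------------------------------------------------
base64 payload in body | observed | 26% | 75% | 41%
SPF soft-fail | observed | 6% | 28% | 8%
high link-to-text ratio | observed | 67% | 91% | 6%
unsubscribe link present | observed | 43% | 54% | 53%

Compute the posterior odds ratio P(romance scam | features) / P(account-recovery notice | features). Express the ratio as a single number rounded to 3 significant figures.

Posterior odds equal prior odds times the likelihood ratio; only the two competing hypotheses matter.
  romance scam: 0.13 × 0.75 × 0.28 × 0.91 × 0.54 = 0.013415
  account-recovery notice: 0.49 × 0.26 × 0.06 × 0.67 × 0.43 = 0.0022022
Odds(romance scam : account-recovery notice) = 0.013415 / 0.0022022 ≈ 6.09.

6.09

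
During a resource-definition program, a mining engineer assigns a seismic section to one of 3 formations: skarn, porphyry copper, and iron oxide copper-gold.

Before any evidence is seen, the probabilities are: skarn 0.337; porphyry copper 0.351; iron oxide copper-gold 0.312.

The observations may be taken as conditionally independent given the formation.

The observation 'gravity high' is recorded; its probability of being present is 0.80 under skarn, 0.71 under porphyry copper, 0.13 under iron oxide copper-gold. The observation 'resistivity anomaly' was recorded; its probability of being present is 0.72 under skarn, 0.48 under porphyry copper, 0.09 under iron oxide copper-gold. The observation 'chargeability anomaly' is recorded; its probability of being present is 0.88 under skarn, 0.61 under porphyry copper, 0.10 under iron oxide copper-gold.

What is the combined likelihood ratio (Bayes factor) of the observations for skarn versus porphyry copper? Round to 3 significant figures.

Take the product of per-observation likelihoods under each hypothesis, then divide.
  skarn: 0.80 × 0.72 × 0.88 = 0.50688
  porphyry copper: 0.71 × 0.48 × 0.61 = 0.20789
Bayes factor = 0.50688 / 0.20789 ≈ 2.44

2.44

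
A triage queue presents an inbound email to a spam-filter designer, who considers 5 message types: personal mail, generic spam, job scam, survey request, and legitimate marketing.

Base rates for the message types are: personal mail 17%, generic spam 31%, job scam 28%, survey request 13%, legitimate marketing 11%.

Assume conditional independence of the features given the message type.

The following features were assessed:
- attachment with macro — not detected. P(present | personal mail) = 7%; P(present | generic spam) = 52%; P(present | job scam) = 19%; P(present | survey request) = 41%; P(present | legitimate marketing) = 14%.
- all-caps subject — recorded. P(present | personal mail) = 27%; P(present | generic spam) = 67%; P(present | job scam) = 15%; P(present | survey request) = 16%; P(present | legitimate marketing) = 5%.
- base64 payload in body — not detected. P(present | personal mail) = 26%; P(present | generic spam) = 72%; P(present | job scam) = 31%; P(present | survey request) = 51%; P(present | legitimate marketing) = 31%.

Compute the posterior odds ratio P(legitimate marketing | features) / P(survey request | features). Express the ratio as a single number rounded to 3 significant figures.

0.543

Posterior odds equal prior odds times the likelihood ratio; only the two competing hypotheses matter (using 1 − P(present | H) for each absent feature).
  legitimate marketing: 0.11 × (1 − 0.14) × 0.05 × (1 − 0.31) = 0.0032637
  survey request: 0.13 × (1 − 0.41) × 0.16 × (1 − 0.51) = 0.0060133
Posterior odds = 0.0032637 / 0.0060133 ≈ 0.543.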